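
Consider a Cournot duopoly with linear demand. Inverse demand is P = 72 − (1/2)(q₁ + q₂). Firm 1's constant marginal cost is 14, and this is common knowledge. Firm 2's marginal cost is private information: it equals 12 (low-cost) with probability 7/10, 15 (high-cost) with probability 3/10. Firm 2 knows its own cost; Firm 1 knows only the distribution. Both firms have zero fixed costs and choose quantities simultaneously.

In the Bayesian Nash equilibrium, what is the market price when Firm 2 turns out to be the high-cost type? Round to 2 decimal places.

Firm 2 with cost c maximizes (72 − (1/2)(q₁+q₂) − c)·q₂, giving q₂(c) = (72 − c − (1/2)q₁).
E[c₂] = 7/10·12 + 3/10·15 = 12.9
Firm 1's FOC against E[q₂] yields q₁ = (72 − 2·14 + E[c₂])/(3/2) = (72 − 28 + 12.9)/(3/2) = 37.9333.
q₂(high-cost) = 38.0333, so P = 72 − (1/2)·(37.9333 + 38.0333) = 34.0167.

34.02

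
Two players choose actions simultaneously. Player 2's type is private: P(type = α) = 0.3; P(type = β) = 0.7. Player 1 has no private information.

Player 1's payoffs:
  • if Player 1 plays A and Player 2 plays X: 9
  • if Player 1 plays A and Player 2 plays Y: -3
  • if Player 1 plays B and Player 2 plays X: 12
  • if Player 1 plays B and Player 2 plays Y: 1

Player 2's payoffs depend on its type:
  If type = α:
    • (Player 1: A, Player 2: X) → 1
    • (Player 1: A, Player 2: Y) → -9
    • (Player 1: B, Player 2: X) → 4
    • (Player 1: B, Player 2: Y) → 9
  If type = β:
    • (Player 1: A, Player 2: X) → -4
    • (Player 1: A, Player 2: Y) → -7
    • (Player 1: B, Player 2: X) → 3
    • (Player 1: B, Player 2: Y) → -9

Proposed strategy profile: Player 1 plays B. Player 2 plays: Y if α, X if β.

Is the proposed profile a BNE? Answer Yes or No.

Yes

Player 1 plays B: E[B] = 0.3·(1) + 0.7·(12) = 8.7; E[A] = 5.4. Best-responding. ✓
Player 2 (type α), facing B: X gives 4, Y gives 9. Proposed Y is best. ✓
Player 2 (type β), facing B: X gives 3, Y gives -9. Proposed X is best. ✓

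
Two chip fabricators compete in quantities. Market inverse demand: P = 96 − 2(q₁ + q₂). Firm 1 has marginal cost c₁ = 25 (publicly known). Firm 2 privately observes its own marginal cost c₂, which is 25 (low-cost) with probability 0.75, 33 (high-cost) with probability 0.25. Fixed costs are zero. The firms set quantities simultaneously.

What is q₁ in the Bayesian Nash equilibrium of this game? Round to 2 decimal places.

Firm 2 with cost c maximizes (96 − 2(q₁+q₂) − c)·q₂, giving q₂(c) = (96 − c − 2q₁)/4.
E[c₂] = 0.75·25 + 0.25·33 = 27
Firm 1's FOC against E[q₂] yields q₁ = (96 − 2·25 + E[c₂])/6 = (96 − 50 + 27)/6 = 12.1667.

12.17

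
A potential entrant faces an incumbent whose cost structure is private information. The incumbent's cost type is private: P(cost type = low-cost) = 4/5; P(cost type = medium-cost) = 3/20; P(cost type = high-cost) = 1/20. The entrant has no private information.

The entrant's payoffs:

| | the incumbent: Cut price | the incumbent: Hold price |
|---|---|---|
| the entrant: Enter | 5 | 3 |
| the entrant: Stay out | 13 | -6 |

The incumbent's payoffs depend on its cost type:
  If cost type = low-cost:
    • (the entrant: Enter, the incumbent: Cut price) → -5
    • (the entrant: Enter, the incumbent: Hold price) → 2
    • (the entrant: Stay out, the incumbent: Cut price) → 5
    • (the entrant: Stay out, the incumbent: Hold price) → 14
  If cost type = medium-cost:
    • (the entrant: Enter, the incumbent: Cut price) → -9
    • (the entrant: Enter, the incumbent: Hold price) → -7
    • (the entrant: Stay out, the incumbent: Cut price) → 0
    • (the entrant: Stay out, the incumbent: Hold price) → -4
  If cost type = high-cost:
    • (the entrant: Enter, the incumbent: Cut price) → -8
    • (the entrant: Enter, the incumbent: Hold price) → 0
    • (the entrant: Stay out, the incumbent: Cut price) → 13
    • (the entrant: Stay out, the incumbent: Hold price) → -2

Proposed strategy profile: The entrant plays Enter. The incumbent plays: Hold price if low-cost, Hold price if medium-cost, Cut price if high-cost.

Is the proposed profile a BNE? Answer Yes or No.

No

The entrant plays Enter: E[Enter] = 4/5·(3) + 3/20·(3) + 1/20·(5) = 31/10; E[Stay out] = -101/20. Best-responding. ✓
The incumbent (cost type low-cost), facing Enter: Cut price gives -5, Hold price gives 2. Proposed Hold price is best. ✓
The incumbent (cost type medium-cost), facing Enter: Cut price gives -9, Hold price gives -7. Proposed Hold price is best. ✓
The incumbent (cost type high-cost), facing Enter: Cut price gives -8, Hold price gives 0. Proposed Cut price is not best — profitable deviation exists. ✗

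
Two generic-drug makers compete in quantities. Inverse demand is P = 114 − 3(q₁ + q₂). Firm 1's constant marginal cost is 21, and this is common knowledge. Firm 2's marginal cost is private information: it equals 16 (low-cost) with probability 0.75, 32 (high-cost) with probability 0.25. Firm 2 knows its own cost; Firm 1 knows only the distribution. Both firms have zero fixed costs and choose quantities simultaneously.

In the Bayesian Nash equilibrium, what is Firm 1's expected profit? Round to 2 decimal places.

313.48

Firm 2 with cost c maximizes (114 − 3(q₁+q₂) − c)·q₂, giving q₂(c) = (114 − c − 3q₁)/6.
E[c₂] = 0.75·16 + 0.25·32 = 20
Firm 1's FOC against E[q₂] yields q₁ = (114 − 2·21 + E[c₂])/9 = (114 − 42 + 20)/9 = 10.2222.
E[P] = 114 − 3·(q₁ + E[q₂]) = 51.6667; Firm 1's expected profit = (E[P] − 21)·q₁ = (51.6667 − 21)·10.2222 = 313.481.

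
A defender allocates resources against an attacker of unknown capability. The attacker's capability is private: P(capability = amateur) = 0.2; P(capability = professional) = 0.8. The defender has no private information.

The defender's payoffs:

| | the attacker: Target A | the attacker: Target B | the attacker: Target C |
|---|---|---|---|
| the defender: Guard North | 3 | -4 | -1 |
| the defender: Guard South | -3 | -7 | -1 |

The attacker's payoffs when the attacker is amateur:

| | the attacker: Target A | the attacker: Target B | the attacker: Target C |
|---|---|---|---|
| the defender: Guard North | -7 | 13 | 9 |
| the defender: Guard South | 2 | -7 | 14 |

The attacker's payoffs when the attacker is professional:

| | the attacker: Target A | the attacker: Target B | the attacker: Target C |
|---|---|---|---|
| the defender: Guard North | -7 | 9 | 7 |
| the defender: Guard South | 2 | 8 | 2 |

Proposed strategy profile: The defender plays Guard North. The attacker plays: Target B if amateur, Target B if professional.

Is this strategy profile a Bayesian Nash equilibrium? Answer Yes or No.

Yes

A profile is a BNE iff every type of every player is best-responding given beliefs about the other side.
The defender plays Guard North: E[Guard North] = 0.2·(-4) + 0.8·(-4) = -4; E[Guard South] = -7. Best-responding. ✓
The attacker (capability amateur), facing Guard North: Target A gives -7, Target B gives 13, Target C gives 9. Proposed Target B is best. ✓
The attacker (capability professional), facing Guard North: Target A gives -7, Target B gives 9, Target C gives 7. Proposed Target B is best. ✓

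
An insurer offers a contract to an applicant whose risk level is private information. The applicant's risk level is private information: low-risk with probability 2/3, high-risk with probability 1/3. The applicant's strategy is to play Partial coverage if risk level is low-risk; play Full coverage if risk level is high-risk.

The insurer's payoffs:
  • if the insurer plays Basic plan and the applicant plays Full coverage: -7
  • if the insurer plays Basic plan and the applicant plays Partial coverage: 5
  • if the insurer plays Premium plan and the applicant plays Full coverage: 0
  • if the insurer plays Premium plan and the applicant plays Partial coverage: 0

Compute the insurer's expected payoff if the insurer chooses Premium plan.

0

E[Premium plan] = 2/3·0 + 1/3·0 = 0 + 0 = 0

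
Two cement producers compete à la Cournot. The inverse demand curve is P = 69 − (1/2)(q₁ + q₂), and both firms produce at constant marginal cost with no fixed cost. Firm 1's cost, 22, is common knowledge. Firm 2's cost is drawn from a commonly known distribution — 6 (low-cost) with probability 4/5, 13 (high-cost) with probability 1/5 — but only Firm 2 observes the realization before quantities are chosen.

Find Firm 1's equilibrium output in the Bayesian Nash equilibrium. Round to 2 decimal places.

21.60

Type-c best response for Firm 2: q₂(c) = (69 − c) − q₁/2.
Firm 1 maximizes expected profit; its first-order condition is 69 − q₁ − (1/2)E[q₂] − 22 = 0.
Substituting E[q₂] and solving: E[c₂] = 7.4, so q₁ = (69 − 2·22 + 7.4)/(3/2) = 21.6.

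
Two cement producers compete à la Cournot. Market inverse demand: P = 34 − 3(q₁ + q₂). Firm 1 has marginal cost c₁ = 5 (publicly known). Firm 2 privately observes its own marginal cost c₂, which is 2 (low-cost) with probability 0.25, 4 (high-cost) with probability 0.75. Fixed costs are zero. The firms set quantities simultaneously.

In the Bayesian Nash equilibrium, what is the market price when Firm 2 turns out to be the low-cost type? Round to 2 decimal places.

13.42

Firm 2 with cost c maximizes (34 − 3(q₁+q₂) − c)·q₂, giving q₂(c) = (34 − c − 3q₁)/6.
E[c₂] = 0.25·2 + 0.75·4 = 3.5
Firm 1's FOC against E[q₂] yields q₁ = (34 − 2·5 + E[c₂])/9 = (34 − 10 + 3.5)/9 = 3.05556.
q₂(low-cost) = 3.80556, so P = 34 − 3·(3.05556 + 3.80556) = 13.4167.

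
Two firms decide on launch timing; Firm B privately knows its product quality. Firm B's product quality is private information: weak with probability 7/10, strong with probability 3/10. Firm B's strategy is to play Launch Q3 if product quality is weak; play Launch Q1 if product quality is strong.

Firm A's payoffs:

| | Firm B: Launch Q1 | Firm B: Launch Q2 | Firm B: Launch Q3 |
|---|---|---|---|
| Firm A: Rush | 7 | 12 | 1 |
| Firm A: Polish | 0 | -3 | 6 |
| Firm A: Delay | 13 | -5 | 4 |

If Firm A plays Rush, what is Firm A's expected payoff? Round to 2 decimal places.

2.80

E[Rush] = 7/10·1 + 3/10·7 = 7/10 + 21/10 = 14/5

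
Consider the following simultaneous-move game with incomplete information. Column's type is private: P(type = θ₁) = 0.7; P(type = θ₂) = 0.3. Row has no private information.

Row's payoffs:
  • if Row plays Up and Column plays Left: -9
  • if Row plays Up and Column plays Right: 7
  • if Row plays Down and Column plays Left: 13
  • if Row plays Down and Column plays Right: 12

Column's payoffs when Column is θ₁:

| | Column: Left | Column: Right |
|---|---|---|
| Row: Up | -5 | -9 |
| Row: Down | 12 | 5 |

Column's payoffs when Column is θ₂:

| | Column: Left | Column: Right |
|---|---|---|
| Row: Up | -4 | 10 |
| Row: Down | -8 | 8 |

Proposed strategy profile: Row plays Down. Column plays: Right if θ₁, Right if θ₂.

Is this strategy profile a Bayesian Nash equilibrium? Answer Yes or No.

No

Row plays Down: E[Down] = 0.7·(12) + 0.3·(12) = 12; E[Up] = 7. Best-responding. ✓
Column (type θ₁), facing Down: Left gives 12, Right gives 5. Proposed Right is not best — profitable deviation exists. ✗
Column (type θ₂), facing Down: Left gives -8, Right gives 8. Proposed Right is best. ✓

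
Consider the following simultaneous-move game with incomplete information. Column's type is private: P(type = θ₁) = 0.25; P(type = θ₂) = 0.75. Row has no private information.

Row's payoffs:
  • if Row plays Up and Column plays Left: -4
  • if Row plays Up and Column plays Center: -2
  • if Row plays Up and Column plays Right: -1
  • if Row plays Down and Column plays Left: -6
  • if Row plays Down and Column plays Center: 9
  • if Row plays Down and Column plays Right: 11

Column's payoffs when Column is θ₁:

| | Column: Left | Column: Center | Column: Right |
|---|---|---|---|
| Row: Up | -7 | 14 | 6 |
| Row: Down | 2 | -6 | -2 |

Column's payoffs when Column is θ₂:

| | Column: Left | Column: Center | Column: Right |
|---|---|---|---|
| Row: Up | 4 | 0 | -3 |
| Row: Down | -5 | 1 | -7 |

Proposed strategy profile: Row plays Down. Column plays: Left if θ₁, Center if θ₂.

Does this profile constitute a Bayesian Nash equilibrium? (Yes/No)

Row plays Down: E[Down] = 0.25·(-6) + 0.75·(9) = 5.25; E[Up] = -2.5. Best-responding. ✓
Column (type θ₁), facing Down: Left gives 2, Center gives -6, Right gives -2. Proposed Left is best. ✓
Column (type θ₂), facing Down: Left gives -5, Center gives 1, Right gives -7. Proposed Center is best. ✓

Yes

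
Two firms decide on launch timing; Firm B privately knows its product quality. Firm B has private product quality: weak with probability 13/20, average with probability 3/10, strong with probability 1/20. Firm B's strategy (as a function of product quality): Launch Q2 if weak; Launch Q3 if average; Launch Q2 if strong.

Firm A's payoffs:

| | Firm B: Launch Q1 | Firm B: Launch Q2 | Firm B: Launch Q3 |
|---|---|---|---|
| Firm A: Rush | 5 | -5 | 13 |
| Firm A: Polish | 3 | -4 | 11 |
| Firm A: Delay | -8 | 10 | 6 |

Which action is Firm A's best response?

E[Rush] = 13/20·(-5) + 3/10·(13) + 1/20·(-5) = 2/5
E[Polish] = 13/20·(-4) + 3/10·(11) + 1/20·(-4) = 1/2
E[Delay] = 13/20·(10) + 3/10·(6) + 1/20·(10) = 44/5
Best response: Delay (44/5 is the largest).

Delay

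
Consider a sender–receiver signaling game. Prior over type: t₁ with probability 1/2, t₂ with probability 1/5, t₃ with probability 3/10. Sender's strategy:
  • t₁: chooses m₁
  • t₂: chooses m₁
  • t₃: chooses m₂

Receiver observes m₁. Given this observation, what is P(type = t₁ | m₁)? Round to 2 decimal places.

P(m₁) = (1/2)·1 + (1/5)·1 + (3/10)·0 = 7/10
P(t₁ | m₁) = ((1/2)·1) / (7/10) = (1/2) / (7/10) = 5/7

0.71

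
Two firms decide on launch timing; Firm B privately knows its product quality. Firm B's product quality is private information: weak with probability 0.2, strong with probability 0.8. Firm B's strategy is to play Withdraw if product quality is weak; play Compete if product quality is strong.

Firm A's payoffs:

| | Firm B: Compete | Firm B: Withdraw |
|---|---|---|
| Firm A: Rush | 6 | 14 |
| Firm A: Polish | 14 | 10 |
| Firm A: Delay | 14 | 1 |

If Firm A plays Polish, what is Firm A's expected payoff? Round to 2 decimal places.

Take the expectation over Firm B's product quality, weighting each type's action by its prior probability.
E[Polish] = 0.2·10 + 0.8·14 = 2 + 11.2 = 13.2

13.20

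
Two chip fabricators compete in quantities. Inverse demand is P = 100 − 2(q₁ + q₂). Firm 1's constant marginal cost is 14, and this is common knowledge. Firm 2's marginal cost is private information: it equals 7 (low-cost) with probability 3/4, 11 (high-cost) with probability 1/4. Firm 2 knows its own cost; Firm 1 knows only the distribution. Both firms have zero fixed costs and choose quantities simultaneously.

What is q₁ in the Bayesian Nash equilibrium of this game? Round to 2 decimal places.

13.33

Each type of Firm 2 best-responds to q₁; Firm 1 best-responds to the expected q₂ over Firm 2's types.
Firm 2 with cost c maximizes (100 − 2(q₁+q₂) − c)·q₂, giving q₂(c) = (100 − c − 2q₁)/4.
E[c₂] = 3/4·7 + 1/4·11 = 8
Firm 1's FOC against E[q₂] yields q₁ = (100 − 2·14 + E[c₂])/6 = (100 − 28 + 8)/6 = 13.3333.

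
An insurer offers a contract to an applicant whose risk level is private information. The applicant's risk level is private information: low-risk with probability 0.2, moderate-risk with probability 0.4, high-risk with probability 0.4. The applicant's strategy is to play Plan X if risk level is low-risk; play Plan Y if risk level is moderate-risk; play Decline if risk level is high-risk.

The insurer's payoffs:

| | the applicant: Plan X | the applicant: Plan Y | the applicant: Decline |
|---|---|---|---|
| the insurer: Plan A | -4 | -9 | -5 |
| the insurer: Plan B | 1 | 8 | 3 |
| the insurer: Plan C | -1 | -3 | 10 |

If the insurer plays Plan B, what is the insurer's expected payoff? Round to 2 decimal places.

E[Plan B] = 0.2·1 + 0.4·8 + 0.4·3 = 0.2 + 3.2 + 1.2 = 4.6

4.60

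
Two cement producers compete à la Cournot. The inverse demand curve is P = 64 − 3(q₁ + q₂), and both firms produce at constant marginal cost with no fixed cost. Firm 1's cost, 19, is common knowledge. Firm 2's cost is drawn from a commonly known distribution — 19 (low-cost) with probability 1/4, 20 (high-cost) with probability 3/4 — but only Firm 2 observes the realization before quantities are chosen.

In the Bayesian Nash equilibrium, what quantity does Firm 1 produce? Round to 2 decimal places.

5.08

Type-c best response for Firm 2: q₂(c) = (64 − c)/6 − q₁/2.
Firm 1 maximizes expected profit; its first-order condition is 64 − 6q₁ − 3E[q₂] − 19 = 0.
Substituting E[q₂] and solving: E[c₂] = 19.75, so q₁ = (64 − 2·19 + 19.75)/9 = 5.08333.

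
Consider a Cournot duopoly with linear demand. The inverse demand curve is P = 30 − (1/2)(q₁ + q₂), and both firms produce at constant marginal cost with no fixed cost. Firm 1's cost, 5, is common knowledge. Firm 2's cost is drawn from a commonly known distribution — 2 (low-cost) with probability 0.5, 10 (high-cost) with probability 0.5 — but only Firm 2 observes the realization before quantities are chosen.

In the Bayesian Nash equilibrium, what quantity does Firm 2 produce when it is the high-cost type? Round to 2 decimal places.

11.33

Type-c best response for Firm 2: q₂(c) = (30 − c) − q₁/2.
Firm 1 maximizes expected profit; its first-order condition is 30 − q₁ − (1/2)E[q₂] − 5 = 0.
Substituting E[q₂] and solving: E[c₂] = 6, so q₁ = (30 − 2·5 + 6)/(3/2) = 17.3333.
q₂(high-cost) = (30 − 10 − (1/2)·17.3333) = 11.3333.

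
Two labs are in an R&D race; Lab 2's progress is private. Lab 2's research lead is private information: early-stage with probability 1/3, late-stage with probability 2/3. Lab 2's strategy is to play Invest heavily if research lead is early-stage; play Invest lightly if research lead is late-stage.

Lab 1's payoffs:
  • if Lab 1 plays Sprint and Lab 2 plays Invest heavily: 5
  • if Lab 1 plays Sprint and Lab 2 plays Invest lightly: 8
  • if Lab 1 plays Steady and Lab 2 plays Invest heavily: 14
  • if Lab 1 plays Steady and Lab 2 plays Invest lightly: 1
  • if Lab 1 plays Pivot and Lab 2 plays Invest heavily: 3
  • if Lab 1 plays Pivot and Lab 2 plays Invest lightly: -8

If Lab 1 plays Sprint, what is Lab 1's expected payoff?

E[Sprint] = 1/3·5 + 2/3·8 = 5/3 + 16/3 = 7

7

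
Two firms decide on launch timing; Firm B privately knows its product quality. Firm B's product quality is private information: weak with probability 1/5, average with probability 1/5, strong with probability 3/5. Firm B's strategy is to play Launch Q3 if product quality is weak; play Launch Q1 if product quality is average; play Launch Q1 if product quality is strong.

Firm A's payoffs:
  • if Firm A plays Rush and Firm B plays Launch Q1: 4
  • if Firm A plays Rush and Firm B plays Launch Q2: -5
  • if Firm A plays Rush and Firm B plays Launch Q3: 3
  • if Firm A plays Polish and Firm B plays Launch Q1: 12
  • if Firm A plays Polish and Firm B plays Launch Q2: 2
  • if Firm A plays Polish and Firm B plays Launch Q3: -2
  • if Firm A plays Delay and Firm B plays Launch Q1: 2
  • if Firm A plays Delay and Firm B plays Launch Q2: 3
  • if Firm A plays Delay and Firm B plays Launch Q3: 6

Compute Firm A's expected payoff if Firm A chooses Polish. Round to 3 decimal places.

E[Polish] = 1/5·(-2) + 1/5·12 + 3/5·12 = (-2/5) + 12/5 + 36/5 = 46/5

9.200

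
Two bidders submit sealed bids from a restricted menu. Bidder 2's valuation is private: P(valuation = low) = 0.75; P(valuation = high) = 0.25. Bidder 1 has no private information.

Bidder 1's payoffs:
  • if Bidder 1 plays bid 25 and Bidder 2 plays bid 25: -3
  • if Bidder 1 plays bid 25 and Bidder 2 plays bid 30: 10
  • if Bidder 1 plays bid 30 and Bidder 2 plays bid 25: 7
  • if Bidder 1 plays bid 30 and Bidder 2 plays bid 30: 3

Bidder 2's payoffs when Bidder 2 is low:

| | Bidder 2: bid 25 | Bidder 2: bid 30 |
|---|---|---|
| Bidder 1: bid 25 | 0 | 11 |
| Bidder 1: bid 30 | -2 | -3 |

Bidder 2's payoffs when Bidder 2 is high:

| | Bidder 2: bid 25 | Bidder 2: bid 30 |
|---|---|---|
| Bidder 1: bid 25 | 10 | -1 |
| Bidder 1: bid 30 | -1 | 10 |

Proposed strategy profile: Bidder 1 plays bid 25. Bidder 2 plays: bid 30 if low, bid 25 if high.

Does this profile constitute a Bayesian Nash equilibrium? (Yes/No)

Bidder 1 plays bid 25: E[bid 25] = 0.75·(10) + 0.25·(-3) = 6.75; E[bid 30] = 4. Best-responding. ✓
Bidder 2 (valuation low), facing bid 25: bid 25 gives 0, bid 30 gives 11. Proposed bid 30 is best. ✓
Bidder 2 (valuation high), facing bid 25: bid 25 gives 10, bid 30 gives -1. Proposed bid 25 is best. ✓

Yes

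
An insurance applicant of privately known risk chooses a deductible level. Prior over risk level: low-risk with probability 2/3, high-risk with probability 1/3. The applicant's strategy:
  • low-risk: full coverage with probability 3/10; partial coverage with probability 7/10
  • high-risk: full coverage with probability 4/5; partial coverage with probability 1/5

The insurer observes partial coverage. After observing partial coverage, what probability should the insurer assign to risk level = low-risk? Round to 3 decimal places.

Apply Bayes' rule using the sender's strategy as the likelihood.
P(partial coverage) = (2/3)·(7/10) + (1/3)·(1/5) = 8/15
P(low-risk | partial coverage) = ((2/3)·(7/10)) / (8/15) = (7/15) / (8/15) = 7/8

0.875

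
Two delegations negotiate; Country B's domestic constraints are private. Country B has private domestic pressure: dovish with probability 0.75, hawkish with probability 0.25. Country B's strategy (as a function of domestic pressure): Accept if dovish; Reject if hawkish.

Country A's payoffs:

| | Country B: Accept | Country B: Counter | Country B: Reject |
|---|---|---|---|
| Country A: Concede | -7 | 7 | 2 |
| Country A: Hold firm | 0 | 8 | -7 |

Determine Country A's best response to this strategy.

Compute Country A's expected payoff for each action, taking the expectation over Country B's type.
E[Concede] = 0.75·(-7) + 0.25·(2) = -4.75
E[Hold firm] = 0.75·(0) + 0.25·(-7) = -1.75
Best response: Hold firm (-1.75 is the largest).

Hold firm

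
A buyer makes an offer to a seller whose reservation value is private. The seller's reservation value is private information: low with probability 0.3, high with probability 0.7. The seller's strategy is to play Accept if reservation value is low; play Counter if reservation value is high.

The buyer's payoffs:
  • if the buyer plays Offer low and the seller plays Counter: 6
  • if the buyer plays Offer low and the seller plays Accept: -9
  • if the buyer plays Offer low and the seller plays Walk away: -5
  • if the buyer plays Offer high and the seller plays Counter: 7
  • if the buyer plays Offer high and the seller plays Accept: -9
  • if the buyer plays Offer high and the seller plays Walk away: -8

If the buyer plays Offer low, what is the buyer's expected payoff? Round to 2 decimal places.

E[Offer low] = 0.3·(-9) + 0.7·6 = (-2.7) + 4.2 = 1.5

1.50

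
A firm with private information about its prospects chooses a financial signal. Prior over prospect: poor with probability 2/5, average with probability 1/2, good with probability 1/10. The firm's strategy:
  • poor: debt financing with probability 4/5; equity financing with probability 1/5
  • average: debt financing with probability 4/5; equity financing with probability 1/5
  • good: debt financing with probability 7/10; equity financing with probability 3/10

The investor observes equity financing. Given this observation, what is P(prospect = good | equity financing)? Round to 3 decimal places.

0.143

P(equity financing) = (2/5)·(1/5) + (1/2)·(1/5) + (1/10)·(3/10) = 21/100
P(good | equity financing) = ((1/10)·(3/10)) / (21/100) = (3/100) / (21/100) = 1/7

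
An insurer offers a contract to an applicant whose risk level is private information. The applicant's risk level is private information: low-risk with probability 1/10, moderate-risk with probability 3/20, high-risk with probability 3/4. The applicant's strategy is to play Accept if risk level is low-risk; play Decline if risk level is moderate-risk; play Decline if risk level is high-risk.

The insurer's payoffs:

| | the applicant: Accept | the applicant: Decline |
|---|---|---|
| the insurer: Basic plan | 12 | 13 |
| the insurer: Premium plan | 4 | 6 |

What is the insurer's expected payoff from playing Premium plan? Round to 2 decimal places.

5.80

Take the expectation over the applicant's risk level, weighting each type's action by its prior probability.
E[Premium plan] = 1/10·4 + 3/20·6 + 3/4·6 = 2/5 + 9/10 + 9/2 = 29/5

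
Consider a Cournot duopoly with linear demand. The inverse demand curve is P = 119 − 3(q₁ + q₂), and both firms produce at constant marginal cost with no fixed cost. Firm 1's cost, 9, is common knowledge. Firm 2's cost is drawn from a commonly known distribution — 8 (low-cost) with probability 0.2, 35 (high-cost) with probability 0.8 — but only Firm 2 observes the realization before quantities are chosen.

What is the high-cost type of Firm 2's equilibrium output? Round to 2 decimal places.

Type-c best response for Firm 2: q₂(c) = (119 − c)/6 − q₁/2.
Firm 1 maximizes expected profit; its first-order condition is 119 − 6q₁ − 3E[q₂] − 9 = 0.
Substituting E[q₂] and solving: E[c₂] = 29.6, so q₁ = (119 − 2·9 + 29.6)/9 = 14.5111.
q₂(high-cost) = (119 − 35 − 3·14.5111)/6 = 6.74444.

6.74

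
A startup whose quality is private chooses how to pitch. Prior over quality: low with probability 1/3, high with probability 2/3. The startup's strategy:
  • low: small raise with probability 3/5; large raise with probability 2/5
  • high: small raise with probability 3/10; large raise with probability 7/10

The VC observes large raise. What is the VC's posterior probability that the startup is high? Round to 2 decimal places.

P(large raise) = (1/3)·(2/5) + (2/3)·(7/10) = 3/5
P(high | large raise) = ((2/3)·(7/10)) / (3/5) = (7/15) / (3/5) = 7/9

0.78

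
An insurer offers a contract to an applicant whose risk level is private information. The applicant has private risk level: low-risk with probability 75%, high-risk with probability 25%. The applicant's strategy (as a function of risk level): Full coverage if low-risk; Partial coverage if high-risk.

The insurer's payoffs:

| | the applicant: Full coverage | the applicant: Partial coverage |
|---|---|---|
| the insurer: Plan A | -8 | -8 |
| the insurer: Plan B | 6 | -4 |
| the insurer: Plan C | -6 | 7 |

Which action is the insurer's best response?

Compute the insurer's expected payoff for each action, taking the expectation over the applicant's type.
E[Plan A] = 0.75·(-8) + 0.25·(-8) = -8
E[Plan B] = 0.75·(6) + 0.25·(-4) = 3.5
E[Plan C] = 0.75·(-6) + 0.25·(7) = -2.75
Best response: Plan B (3.5 is the largest).

Plan B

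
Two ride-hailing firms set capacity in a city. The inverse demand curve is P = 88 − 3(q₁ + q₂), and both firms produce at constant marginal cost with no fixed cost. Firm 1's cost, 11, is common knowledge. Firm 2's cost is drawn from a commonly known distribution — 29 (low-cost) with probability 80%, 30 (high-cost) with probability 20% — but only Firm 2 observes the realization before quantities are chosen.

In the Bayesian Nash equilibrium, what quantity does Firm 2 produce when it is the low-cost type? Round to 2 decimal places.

Type-c best response for Firm 2: q₂(c) = (88 − c)/6 − q₁/2.
Firm 1 maximizes expected profit; its first-order condition is 88 − 6q₁ − 3E[q₂] − 11 = 0.
Substituting E[q₂] and solving: E[c₂] = 29.2, so q₁ = (88 − 2·11 + 29.2)/9 = 10.5778.
q₂(low-cost) = (88 − 29 − 3·10.5778)/6 = 4.54444.

4.54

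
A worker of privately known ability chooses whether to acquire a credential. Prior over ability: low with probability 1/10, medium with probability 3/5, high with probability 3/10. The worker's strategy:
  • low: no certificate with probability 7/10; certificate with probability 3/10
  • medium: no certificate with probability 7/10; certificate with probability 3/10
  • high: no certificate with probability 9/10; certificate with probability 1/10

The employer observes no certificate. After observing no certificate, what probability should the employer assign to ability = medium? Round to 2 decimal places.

0.55

Apply Bayes' rule using the sender's strategy as the likelihood.
P(no certificate) = (1/10)·(7/10) + (3/5)·(7/10) + (3/10)·(9/10) = 19/25
P(medium | no certificate) = ((3/5)·(7/10)) / (19/25) = (21/50) / (19/25) = 21/38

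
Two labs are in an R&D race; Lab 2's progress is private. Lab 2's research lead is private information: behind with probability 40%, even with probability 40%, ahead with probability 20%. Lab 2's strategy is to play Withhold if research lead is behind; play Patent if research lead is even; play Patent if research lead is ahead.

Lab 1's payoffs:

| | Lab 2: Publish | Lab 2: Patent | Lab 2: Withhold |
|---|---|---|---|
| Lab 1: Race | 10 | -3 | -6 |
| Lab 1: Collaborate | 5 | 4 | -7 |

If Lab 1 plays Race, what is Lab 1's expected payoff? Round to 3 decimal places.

-4.200

Take the expectation over Lab 2's research lead, weighting each type's action by its prior probability.
E[Race] = 0.4·(-6) + 0.4·(-3) + 0.2·(-3) = (-2.4) + (-1.2) + (-0.6) = -4.2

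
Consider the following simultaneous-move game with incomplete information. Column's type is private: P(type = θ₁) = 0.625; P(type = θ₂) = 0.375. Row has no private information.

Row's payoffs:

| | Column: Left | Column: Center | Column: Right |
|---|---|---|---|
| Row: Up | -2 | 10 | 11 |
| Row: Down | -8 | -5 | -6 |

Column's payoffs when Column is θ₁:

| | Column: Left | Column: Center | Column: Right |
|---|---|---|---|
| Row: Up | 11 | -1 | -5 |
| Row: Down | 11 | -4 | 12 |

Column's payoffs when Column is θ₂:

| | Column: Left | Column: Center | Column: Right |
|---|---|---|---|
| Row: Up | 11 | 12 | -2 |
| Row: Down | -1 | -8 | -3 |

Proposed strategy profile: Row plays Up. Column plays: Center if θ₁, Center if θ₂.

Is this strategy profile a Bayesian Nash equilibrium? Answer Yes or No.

Row plays Up: E[Up] = 0.625·(10) + 0.375·(10) = 10; E[Down] = -5. Best-responding. ✓
Column (type θ₁), facing Up: Left gives 11, Center gives -1, Right gives -5. Proposed Center is not best — profitable deviation exists. ✗
Column (type θ₂), facing Up: Left gives 11, Center gives 12, Right gives -2. Proposed Center is best. ✓

No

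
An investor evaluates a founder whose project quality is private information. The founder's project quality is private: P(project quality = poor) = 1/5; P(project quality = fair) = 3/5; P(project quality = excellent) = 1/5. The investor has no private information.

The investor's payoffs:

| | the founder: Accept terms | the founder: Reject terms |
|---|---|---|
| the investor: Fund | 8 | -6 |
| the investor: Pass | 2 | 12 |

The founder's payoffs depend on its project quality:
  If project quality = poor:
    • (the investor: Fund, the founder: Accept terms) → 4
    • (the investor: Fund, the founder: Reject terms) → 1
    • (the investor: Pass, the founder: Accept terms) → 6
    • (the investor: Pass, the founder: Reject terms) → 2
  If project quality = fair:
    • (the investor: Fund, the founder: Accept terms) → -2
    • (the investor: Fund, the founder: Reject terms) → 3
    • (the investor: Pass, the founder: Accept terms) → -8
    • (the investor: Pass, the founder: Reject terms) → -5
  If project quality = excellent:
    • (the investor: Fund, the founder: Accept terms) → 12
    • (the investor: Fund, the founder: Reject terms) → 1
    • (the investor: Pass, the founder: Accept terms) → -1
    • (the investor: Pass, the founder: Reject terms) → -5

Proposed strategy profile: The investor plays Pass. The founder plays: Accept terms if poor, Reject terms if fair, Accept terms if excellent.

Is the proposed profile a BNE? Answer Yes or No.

The investor plays Pass: E[Pass] = 1/5·(2) + 3/5·(12) + 1/5·(2) = 8; E[Fund] = -2/5. Best-responding. ✓
The founder (project quality poor), facing Pass: Accept terms gives 6, Reject terms gives 2. Proposed Accept terms is best. ✓
The founder (project quality fair), facing Pass: Accept terms gives -8, Reject terms gives -5. Proposed Reject terms is best. ✓
The founder (project quality excellent), facing Pass: Accept terms gives -1, Reject terms gives -5. Proposed Accept terms is best. ✓

Yes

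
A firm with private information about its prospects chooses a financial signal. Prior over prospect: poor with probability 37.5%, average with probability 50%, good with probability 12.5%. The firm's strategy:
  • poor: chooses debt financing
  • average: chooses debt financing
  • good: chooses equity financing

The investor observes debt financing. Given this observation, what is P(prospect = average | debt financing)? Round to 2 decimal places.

0.57

P(debt financing) = 0.375·1 + 0.5·1 + 0.125·0 = 0.875
P(average | debt financing) = (0.5·1) / 0.875 = 0.5 / 0.875 = 0.571429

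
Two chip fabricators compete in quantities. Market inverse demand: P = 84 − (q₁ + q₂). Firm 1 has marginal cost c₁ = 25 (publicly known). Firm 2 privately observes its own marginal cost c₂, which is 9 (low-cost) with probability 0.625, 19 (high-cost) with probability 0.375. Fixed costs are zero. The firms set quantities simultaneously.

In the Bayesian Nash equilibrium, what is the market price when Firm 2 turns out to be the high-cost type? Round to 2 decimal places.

43.71

Type-c best response for Firm 2: q₂(c) = (84 − c)/2 − q₁/2.
Firm 1 maximizes expected profit; its first-order condition is 84 − 2q₁ − E[q₂] − 25 = 0.
Substituting E[q₂] and solving: E[c₂] = 12.75, so q₁ = (84 − 2·25 + 12.75)/3 = 15.5833.
q₂(high-cost) = 24.7083, so P = 84 − (15.5833 + 24.7083) = 43.7083.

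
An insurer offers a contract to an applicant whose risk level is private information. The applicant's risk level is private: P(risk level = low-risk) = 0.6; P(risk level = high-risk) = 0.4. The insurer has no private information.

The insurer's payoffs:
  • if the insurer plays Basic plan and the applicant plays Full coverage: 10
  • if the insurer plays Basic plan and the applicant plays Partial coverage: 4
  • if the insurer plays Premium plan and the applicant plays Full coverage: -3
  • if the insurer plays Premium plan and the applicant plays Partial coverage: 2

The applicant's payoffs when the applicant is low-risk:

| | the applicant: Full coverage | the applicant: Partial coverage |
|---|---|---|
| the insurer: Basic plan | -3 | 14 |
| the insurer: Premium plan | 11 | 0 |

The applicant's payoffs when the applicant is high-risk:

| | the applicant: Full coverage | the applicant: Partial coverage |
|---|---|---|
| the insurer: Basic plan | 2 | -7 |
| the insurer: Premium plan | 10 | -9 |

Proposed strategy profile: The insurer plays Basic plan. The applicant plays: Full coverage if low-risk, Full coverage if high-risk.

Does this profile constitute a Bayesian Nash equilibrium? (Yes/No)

No

The insurer plays Basic plan: E[Basic plan] = 0.6·(10) + 0.4·(10) = 10; E[Premium plan] = -3. Best-responding. ✓
The applicant (risk level low-risk), facing Basic plan: Full coverage gives -3, Partial coverage gives 14. Proposed Full coverage is not best — profitable deviation exists. ✗
The applicant (risk level high-risk), facing Basic plan: Full coverage gives 2, Partial coverage gives -7. Proposed Full coverage is best. ✓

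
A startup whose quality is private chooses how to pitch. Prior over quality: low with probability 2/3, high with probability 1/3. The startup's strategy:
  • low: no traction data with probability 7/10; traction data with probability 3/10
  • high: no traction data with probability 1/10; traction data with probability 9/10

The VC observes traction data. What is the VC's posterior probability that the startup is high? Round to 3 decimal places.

Apply Bayes' rule using the sender's strategy as the likelihood.
P(traction data) = (2/3)·(3/10) + (1/3)·(9/10) = 1/2
P(high | traction data) = ((1/3)·(9/10)) / (1/2) = (3/10) / (1/2) = 3/5

0.600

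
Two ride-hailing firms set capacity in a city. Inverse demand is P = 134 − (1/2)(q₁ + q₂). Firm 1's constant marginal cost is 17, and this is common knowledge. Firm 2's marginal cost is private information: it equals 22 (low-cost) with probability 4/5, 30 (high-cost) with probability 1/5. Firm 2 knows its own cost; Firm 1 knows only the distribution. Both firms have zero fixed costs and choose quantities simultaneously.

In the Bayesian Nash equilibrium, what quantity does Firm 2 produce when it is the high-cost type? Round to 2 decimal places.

62.80

Type-c best response for Firm 2: q₂(c) = (134 − c) − q₁/2.
Firm 1 maximizes expected profit; its first-order condition is 134 − q₁ − (1/2)E[q₂] − 17 = 0.
Substituting E[q₂] and solving: E[c₂] = 23.6, so q₁ = (134 − 2·17 + 23.6)/(3/2) = 82.4.
q₂(high-cost) = (134 − 30 − (1/2)·82.4) = 62.8.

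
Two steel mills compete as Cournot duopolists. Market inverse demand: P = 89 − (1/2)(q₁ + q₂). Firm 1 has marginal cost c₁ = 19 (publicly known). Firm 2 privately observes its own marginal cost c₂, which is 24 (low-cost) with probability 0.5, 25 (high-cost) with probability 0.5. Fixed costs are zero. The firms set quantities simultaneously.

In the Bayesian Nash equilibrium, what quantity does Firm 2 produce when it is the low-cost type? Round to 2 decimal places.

39.83

Each type of Firm 2 best-responds to q₁; Firm 1 best-responds to the expected q₂ over Firm 2's types.
Firm 2 with cost c maximizes (89 − (1/2)(q₁+q₂) − c)·q₂, giving q₂(c) = (89 − c − (1/2)q₁).
E[c₂] = 0.5·24 + 0.5·25 = 24.5
Firm 1's FOC against E[q₂] yields q₁ = (89 − 2·19 + E[c₂])/(3/2) = (89 − 38 + 24.5)/(3/2) = 50.3333.
q₂(low-cost) = (89 − 24 − (1/2)·50.3333) = 39.8333.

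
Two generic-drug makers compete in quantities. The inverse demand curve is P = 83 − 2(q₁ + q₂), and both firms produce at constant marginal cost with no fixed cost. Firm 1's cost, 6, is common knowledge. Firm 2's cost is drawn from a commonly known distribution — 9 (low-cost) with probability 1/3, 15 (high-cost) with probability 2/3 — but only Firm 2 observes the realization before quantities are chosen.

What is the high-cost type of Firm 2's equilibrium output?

Firm 2 with cost c maximizes (83 − 2(q₁+q₂) − c)·q₂, giving q₂(c) = (83 − c − 2q₁)/4.
E[c₂] = 1/3·9 + 2/3·15 = 13
Firm 1's FOC against E[q₂] yields q₁ = (83 − 2·6 + E[c₂])/6 = (83 − 12 + 13)/6 = 14.
q₂(high-cost) = (83 − 15 − 2·14)/4 = 10.

10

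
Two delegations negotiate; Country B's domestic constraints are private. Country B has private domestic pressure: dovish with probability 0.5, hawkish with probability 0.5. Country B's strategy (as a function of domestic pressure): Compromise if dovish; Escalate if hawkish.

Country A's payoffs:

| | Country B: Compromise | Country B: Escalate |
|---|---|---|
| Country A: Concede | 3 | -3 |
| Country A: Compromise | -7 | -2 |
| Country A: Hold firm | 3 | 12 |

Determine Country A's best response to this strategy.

Hold firm

Compute Country A's expected payoff for each action, taking the expectation over Country B's type.
E[Concede] = 0.5·(3) + 0.5·(-3) = 0
E[Compromise] = 0.5·(-7) + 0.5·(-2) = -4.5
E[Hold firm] = 0.5·(3) + 0.5·(12) = 7.5
Best response: Hold firm (7.5 is the largest).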